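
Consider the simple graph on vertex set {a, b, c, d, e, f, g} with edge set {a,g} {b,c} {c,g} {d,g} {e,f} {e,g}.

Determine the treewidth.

A width-1 tree decomposition is:
Bags: B1 = {d, g}  B2 = {a, g}  B3 = {e, g}  B4 = {e, f}  B5 = {c, g}  B6 = {b, c}
Tree: B1–B2, B1–B3, B3–B4, B3–B5, B5–B6
The largest bag has 2 vertices, giving width 1; this decomposition certifies tw(G) ≤ 1. Since G has at least one edge (e.g. d–g), it is not an edgeless graph, so tw(G) ≥ 1. The upper and lower bounds meet at 1, so that is the treewidth.

1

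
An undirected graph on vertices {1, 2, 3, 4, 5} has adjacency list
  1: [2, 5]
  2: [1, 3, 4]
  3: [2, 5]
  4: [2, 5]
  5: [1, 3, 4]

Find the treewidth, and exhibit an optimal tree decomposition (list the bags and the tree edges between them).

Treewidth 2.
One optimal decomposition is:
Bags: B1 = {1, 2, 5}  B2 = {2, 4, 5}  B3 = {2, 3, 5}
Tree: B1–B2, B2–B3

The largest bag has 3 vertices, giving width 2; this decomposition certifies tw(G) ≤ 2. For the lower bound, G contains the cycle 2–1–5–4–2, so G is not a forest; only forests have treewidth ≤ 1, hence tw(G) ≥ 2. Combining the bounds, tw(G) = 2.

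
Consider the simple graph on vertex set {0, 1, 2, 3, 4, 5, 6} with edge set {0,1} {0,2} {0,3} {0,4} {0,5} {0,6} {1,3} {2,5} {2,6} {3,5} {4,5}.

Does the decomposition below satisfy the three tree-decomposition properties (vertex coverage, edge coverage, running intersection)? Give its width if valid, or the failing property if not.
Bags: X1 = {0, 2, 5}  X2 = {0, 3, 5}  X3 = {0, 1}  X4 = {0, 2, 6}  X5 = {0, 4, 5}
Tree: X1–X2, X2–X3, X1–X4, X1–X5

No — edge (3,1) lies in no bag.

A tree decomposition must satisfy three properties: every vertex lies in some bag; for every edge, both endpoints lie together in some bag; and for every vertex, the bags containing it form a connected subtree. Here edge (3,1) lies in no bag, so the decomposition is invalid.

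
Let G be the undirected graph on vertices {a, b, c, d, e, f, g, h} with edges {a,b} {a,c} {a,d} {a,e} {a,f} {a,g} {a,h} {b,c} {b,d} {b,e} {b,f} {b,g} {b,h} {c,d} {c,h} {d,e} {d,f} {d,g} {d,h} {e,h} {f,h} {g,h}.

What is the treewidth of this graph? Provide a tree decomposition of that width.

Treewidth 4.
Bags: B1 = {a, b, d, g, h}  B2 = {a, b, c, d, h}  B3 = {a, b, d, e, h}  B4 = {a, b, d, f, h}
Tree: B1–B2, B2–B3, B1–B4

The largest bag has 5 vertices, giving width 4; this decomposition certifies tw(G) ≤ 4. On the other hand G contains the 5-clique {a, b, d, g, h}. A clique must lie in a single bag of any decomposition, so no decomposition can have width below 4. The upper and lower bounds meet at 4, so that is the treewidth.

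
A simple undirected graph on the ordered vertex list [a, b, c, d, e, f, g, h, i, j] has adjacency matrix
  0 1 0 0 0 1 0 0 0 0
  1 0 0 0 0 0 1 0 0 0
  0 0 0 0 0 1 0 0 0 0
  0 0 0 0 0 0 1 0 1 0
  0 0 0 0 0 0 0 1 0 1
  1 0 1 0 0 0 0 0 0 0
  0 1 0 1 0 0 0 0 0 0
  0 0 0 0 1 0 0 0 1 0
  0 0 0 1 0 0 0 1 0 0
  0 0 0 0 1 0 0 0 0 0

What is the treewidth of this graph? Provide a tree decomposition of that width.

Treewidth 1.
One such decomposition:
Bags: B1 = {c, f}  B2 = {a, f}  B3 = {a, b}  B4 = {b, g}  B5 = {d, g}  B6 = {d, i}  B7 = {h, i}  B8 = {e, h}  B9 = {e, j}
Tree: B1–B2, B2–B3, B3–B4, B4–B5, B5–B6, B6–B7, B7–B8, B8–B9

Every bag has size at most 2, so the width is 2 − 1 = 1 and tw(G) ≤ 1. Any graph with an edge has treewidth ≥ 1, and G has the edge c–f. The upper and lower bounds meet at 1, so that is the treewidth.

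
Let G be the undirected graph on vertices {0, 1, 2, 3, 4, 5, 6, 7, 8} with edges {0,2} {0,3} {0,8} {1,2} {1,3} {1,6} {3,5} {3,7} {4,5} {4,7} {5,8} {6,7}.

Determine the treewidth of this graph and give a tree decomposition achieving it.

Every bag has size at most 4, so the width is 4 − 1 = 3 and tw(G) ≤ 3. For the lower bound: the 4 vertex sets {4,6,7}, {1}, {3}, {0,2,5,8} are disjoint, each induces a connected subgraph, and every pair is joined by at least one edge of G. Contracting each set to a single vertex therefore yields K_{4} as a minor, and since treewidth is minor-monotone, tw(G) ≥ tw(K_{4}) = 3. Hence tw(G) = 3 exactly.

Treewidth 3.
Bags: B1 = {1, 4, 6, 7}  B2 = {1, 3, 4, 7}  B3 = {1, 3, 4, 5}  B4 = {1, 2, 3, 5}  B5 = {0, 2, 3, 5}  B6 = {0, 2, 5, 8}
Tree: B1–B2, B2–B3, B3–B4, B4–B5, B5–B6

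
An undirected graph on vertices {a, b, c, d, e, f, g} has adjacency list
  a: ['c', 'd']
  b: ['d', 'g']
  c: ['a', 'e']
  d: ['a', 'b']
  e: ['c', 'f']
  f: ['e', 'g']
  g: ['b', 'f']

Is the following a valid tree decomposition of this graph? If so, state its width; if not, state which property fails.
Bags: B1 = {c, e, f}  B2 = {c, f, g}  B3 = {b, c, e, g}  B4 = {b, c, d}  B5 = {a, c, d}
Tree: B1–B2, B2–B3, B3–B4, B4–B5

No — bags containing vertex e are not connected in the tree.

A tree decomposition must satisfy three properties: every vertex lies in some bag; for every edge, both endpoints lie together in some bag; and for every vertex, the bags containing it form a connected subtree. Here bags containing vertex e are not connected in the tree, so the decomposition is invalid.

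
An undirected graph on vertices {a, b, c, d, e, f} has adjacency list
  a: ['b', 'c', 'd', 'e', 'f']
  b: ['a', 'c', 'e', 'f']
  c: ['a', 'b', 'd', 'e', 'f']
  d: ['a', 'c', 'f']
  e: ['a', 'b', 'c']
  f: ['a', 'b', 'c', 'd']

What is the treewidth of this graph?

A width-3 tree decomposition is:
Bags: B1 = {a, b, c, e}  B2 = {a, b, c, f}  B3 = {a, c, d, f}
Tree: B1–B2, B2–B3
The largest bag has 4 vertices, giving width 3; this decomposition certifies tw(G) ≤ 3. On the other hand G contains the 4-clique {a, b, c, e}. A clique must lie in a single bag of any decomposition, so no decomposition can have width below 3. The upper and lower bounds meet at 3, so that is the treewidth.

3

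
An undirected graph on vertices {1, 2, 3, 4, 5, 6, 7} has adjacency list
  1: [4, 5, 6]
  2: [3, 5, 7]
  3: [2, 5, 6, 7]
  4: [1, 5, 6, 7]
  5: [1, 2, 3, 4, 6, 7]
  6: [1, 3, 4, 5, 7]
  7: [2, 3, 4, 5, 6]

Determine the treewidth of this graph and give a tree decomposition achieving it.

Each bag holds 4 vertices, so the decomposition has width 3, which upper-bounds the treewidth. For the lower bound, the 4 vertices {2, 3, 5, 7} are pairwise adjacent, and any tree decomposition puts a clique entirely inside one bag — forcing width ≥ 3. Hence tw(G) = 3 exactly.

Treewidth 3.
One such decomposition:
Bags: B1 = {2, 3, 5, 7}  B2 = {3, 5, 6, 7}  B3 = {4, 5, 6, 7}  B4 = {1, 4, 5, 6}
Tree: B1–B2, B2–B3, B3–B4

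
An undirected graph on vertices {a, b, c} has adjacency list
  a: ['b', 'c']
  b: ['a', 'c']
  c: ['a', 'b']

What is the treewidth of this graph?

2

A width-2 tree decomposition is:
Bags: B1 = {a, b, c}
Tree: (single bag)
A single bag containing all 3 vertices is trivially a valid decomposition of width 2. Conversely, {a, b, c} is a clique of size 3, and the vertices of any clique must share a bag in every tree decomposition; so some bag has ≥ 3 vertices and tw(G) ≥ 2. Combining the bounds, tw(G) = 2.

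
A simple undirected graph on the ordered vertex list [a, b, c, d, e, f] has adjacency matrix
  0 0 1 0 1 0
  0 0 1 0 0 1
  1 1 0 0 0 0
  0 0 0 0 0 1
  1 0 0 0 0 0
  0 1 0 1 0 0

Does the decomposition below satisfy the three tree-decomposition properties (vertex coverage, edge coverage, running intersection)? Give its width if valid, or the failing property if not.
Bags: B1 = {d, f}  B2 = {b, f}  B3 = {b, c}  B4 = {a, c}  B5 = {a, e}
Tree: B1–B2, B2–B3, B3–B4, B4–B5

Vertex coverage: the bags together contain {a, b, c, d, e, f}, the full vertex set. Edge coverage: each edge of G has both endpoints in at least one bag. Running intersection: for every vertex, the bags containing it form a connected subtree. All three properties hold, so this is a valid tree decomposition of width max|bag| − 1 = 1, and hence tw(G) ≤ 1.

Yes; width 1.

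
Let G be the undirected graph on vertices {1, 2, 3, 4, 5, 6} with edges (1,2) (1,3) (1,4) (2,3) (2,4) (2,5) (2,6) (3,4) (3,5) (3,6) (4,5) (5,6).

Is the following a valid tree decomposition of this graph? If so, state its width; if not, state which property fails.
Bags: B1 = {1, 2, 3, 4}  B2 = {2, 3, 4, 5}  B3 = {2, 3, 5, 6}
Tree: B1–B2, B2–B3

Yes; width 3.

Vertex coverage: the bags together contain {1, 2, 3, 4, 5, 6}, the full vertex set. Edge coverage: each edge of G has both endpoints in at least one bag. Running intersection: for every vertex, the bags containing it form a connected subtree. All three properties hold, so this is a valid tree decomposition of width max|bag| − 1 = 3, and hence tw(G) ≤ 3.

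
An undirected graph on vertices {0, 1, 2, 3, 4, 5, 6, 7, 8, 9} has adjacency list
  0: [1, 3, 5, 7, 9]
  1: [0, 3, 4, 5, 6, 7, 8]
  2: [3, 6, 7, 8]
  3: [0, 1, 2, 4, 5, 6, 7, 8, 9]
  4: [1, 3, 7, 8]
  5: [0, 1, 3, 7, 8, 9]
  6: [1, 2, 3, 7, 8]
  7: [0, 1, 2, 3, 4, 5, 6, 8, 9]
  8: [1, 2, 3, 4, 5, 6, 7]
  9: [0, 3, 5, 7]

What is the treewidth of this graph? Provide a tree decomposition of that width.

The largest bag has 5 vertices, giving width 4; this decomposition certifies tw(G) ≤ 4. On the other hand G contains the 5-clique {0, 1, 3, 5, 7}. A clique must lie in a single bag of any decomposition, so no decomposition can have width below 4. Hence tw(G) = 4 exactly.

Treewidth 4.
One optimal decomposition is:
Bags: B1 = {1, 3, 6, 7, 8}  B2 = {1, 3, 5, 7, 8}  B3 = {2, 3, 6, 7, 8}  B4 = {0, 1, 3, 5, 7}  B5 = {0, 3, 5, 7, 9}  B6 = {1, 3, 4, 7, 8}
Tree: B1–B2, B1–B3, B2–B4, B4–B5, B1–B6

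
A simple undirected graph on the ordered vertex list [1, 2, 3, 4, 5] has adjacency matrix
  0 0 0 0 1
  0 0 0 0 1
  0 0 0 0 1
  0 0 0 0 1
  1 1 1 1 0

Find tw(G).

1

A width-1 tree decomposition is:
Bags: B1 = {1, 5}  B2 = {3, 5}  B3 = {2, 5}  B4 = {4, 5}
Tree: B1–B2, B1–B3, B1–B4
Every bag has size at most 2, so the width is 2 − 1 = 1 and tw(G) ≤ 1. Any graph with an edge has treewidth ≥ 1, and G has the edge 1–5. Therefore the treewidth is 1.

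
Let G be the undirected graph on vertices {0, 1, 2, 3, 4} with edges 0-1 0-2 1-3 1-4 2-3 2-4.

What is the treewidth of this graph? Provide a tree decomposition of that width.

Treewidth 2.
Bags: B1 = {1, 2, 3}  B2 = {0, 1, 2}  B3 = {1, 2, 4}
Tree: B1–B2, B2–B3

Every bag has size at most 3, so the width is 3 − 1 = 2 and tw(G) ≤ 2. Since 1–3–2–0–1 is a cycle in G, G is not acyclic. Forests are exactly the graphs of treewidth ≤ 1, so tw(G) ≥ 2. Combining the bounds, tw(G) = 2.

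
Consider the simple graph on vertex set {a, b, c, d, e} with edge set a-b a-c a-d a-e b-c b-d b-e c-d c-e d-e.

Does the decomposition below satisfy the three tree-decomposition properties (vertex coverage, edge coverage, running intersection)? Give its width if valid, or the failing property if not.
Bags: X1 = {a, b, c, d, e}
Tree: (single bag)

Yes; width 4.

Checking the three conditions: (i) the bags cover all of {a, b, c, d, e}; (ii) for each edge, some bag contains both endpoints; (iii) the bags containing any fixed vertex form a subtree. All hold, so the decomposition is valid with width 5 − 1 = 4.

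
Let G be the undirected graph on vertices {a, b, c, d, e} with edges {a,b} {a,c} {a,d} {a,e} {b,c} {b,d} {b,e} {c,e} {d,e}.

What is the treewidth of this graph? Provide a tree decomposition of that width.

Treewidth 3.
One such decomposition:
Bags: B1 = {a, b, d, e}  B2 = {a, b, c, e}
Tree: B1–B2

The largest bag has 4 vertices, giving width 3; this decomposition certifies tw(G) ≤ 3. Conversely, {a, b, d, e} is a clique of size 4, and the vertices of any clique must share a bag in every tree decomposition; so some bag has ≥ 4 vertices and tw(G) ≥ 3. The upper and lower bounds meet at 3, so that is the treewidth.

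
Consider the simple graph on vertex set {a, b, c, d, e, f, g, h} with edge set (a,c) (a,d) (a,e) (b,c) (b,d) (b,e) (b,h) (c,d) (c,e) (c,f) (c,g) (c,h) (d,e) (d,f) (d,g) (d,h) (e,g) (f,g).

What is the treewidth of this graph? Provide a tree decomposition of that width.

Treewidth 3.
Bags: B1 = {b, c, d, e}  B2 = {c, d, e, g}  B3 = {a, c, d, e}  B4 = {b, c, d, h}  B5 = {c, d, f, g}
Tree: B1–B2, B1–B3, B1–B4, B2–B5

The largest bag has 4 vertices, giving width 3; this decomposition certifies tw(G) ≤ 3. Conversely, {c, d, e, g} is a clique of size 4, and the vertices of any clique must share a bag in every tree decomposition; so some bag has ≥ 4 vertices and tw(G) ≥ 3. Therefore the treewidth is 3.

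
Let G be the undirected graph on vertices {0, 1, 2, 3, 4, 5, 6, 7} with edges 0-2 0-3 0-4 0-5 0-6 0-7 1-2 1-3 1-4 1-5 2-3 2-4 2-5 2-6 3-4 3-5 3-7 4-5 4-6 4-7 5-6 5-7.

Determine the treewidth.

4

A width-4 tree decomposition is:
Bags: B1 = {0, 3, 4, 5, 7}  B2 = {0, 2, 3, 4, 5}  B3 = {0, 2, 4, 5, 6}  B4 = {1, 2, 3, 4, 5}
Tree: B1–B2, B2–B3, B2–B4
Every bag has size at most 5, so the width is 5 − 1 = 4 and tw(G) ≤ 4. On the other hand G contains the 5-clique {0, 2, 3, 4, 5}. A clique must lie in a single bag of any decomposition, so no decomposition can have width below 4. The upper and lower bounds meet at 4, so that is the treewidth.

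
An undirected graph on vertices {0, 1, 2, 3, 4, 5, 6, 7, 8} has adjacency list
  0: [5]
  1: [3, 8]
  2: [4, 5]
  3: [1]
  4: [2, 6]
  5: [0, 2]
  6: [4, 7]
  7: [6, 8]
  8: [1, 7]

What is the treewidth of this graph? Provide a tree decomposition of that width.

Treewidth 1.
Bags: B1 = {1, 3}  B2 = {1, 8}  B3 = {7, 8}  B4 = {6, 7}  B5 = {4, 6}  B6 = {2, 4}  B7 = {2, 5}  B8 = {0, 5}
Tree: B1–B2, B2–B3, B3–B4, B4–B5, B5–B6, B6–B7, B7–B8

Each bag holds 2 vertices, so the decomposition has width 1, which upper-bounds the treewidth. Since G has at least one edge (e.g. 3–1), it is not an edgeless graph, so tw(G) ≥ 1. Hence tw(G) = 1 exactly.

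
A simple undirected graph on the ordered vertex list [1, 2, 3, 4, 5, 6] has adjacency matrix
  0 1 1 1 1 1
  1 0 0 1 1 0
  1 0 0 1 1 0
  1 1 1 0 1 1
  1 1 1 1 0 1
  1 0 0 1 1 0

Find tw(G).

A width-3 tree decomposition is:
Bags: B1 = {1, 4, 5, 6}  B2 = {1, 2, 4, 5}  B3 = {1, 3, 4, 5}
Tree: B1–B2, B2–B3
Each bag holds 4 vertices, so the decomposition has width 3, which upper-bounds the treewidth. Conversely, {1, 2, 4, 5} is a clique of size 4, and the vertices of any clique must share a bag in every tree decomposition; so some bag has ≥ 4 vertices and tw(G) ≥ 3. Therefore the treewidth is 3.

3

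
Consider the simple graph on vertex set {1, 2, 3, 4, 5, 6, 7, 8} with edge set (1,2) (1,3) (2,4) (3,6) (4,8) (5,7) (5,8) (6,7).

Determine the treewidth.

A width-2 tree decomposition is:
Bags: B1 = {1, 2, 4}  B2 = {1, 3, 4}  B3 = {3, 4, 6}  B4 = {4, 6, 7}  B5 = {4, 5, 7}  B6 = {4, 5, 8}
Tree: B1–B2, B2–B3, B3–B4, B4–B5, B5–B6
Each bag holds 3 vertices, so the decomposition has width 2, which upper-bounds the treewidth. The edges 4–2–1–3–6–7–5–8–4 form a cycle, so G is not a tree and its treewidth is at least 2. Therefore the treewidth is 2.

2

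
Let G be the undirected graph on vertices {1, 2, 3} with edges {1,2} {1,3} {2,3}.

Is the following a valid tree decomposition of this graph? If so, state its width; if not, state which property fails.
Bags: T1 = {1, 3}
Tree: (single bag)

A tree decomposition must satisfy three properties: every vertex lies in some bag; for every edge, both endpoints lie together in some bag; and for every vertex, the bags containing it form a connected subtree. Here vertex 2 appears in no bag, so the decomposition is invalid.

No — vertex 2 appears in no bag.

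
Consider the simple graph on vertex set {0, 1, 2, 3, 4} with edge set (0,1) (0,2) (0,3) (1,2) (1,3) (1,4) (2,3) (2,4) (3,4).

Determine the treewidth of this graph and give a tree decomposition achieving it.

Treewidth 3.
Bags: B1 = {1, 2, 3, 4}  B2 = {0, 1, 2, 3}
Tree: B1–B2

Every bag has size at most 4, so the width is 4 − 1 = 3 and tw(G) ≤ 3. For the lower bound, the 4 vertices {0, 1, 2, 3} are pairwise adjacent, and any tree decomposition puts a clique entirely inside one bag — forcing width ≥ 3. Combining the bounds, tw(G) = 3.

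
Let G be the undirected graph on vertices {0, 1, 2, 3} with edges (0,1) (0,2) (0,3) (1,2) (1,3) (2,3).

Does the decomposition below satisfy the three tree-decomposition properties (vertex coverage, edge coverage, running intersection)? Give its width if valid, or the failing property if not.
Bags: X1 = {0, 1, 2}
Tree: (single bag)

A tree decomposition must satisfy three properties: every vertex lies in some bag; for every edge, both endpoints lie together in some bag; and for every vertex, the bags containing it form a connected subtree. Here vertex 3 appears in no bag, so the decomposition is invalid.

No — vertex 3 appears in no bag.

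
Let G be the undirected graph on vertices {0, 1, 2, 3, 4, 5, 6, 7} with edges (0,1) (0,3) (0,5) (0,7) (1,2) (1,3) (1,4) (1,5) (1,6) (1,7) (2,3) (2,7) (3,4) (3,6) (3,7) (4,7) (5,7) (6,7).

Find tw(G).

3

A width-3 tree decomposition is:
Bags: B1 = {0, 1, 3, 7}  B2 = {1, 2, 3, 7}  B3 = {0, 1, 5, 7}  B4 = {1, 3, 6, 7}  B5 = {1, 3, 4, 7}
Tree: B1–B2, B1–B3, B2–B4, B1–B5
The largest bag has 4 vertices, giving width 3; this decomposition certifies tw(G) ≤ 3. For the lower bound, the 4 vertices {0, 1, 3, 7} are pairwise adjacent, and any tree decomposition puts a clique entirely inside one bag — forcing width ≥ 3. Therefore the treewidth is 3.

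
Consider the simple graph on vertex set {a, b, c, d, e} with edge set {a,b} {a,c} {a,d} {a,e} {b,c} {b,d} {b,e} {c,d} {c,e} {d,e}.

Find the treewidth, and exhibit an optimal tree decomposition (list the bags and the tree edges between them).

With just one bag of size 5, the width is 5 − 1 = 4, so tw(G) ≤ 4. Conversely, {a, b, c, d, e} is a clique of size 5, and the vertices of any clique must share a bag in every tree decomposition; so some bag has ≥ 5 vertices and tw(G) ≥ 4. Therefore the treewidth is 4.

Treewidth 4.
One such decomposition:
Bags: B1 = {a, b, c, d, e}
Tree: (single bag)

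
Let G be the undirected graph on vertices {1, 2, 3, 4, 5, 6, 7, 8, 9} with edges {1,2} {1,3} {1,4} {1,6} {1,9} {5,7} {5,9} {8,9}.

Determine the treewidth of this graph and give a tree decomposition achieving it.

The largest bag has 2 vertices, giving width 1; this decomposition certifies tw(G) ≤ 1. Any graph with an edge has treewidth ≥ 1, and G has the edge 1–3. Combining the bounds, tw(G) = 1.

Treewidth 1.
One optimal decomposition is:
Bags: B1 = {1, 3}  B2 = {1, 9}  B3 = {8, 9}  B4 = {5, 9}  B5 = {1, 6}  B6 = {1, 4}  B7 = {1, 2}  B8 = {5, 7}
Tree: B1–B2, B2–B3, B3–B4, B2–B5, B2–B6, B2–B7, B4–B8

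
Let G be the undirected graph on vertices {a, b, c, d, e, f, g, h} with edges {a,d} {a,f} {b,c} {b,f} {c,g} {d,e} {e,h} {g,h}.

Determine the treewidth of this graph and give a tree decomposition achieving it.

Treewidth 2.
One optimal decomposition is:
Bags: B1 = {d, e, h}  B2 = {d, g, h}  B3 = {c, d, g}  B4 = {b, c, d}  B5 = {b, d, f}  B6 = {a, d, f}
Tree: B1–B2, B2–B3, B3–B4, B4–B5, B5–B6

Each bag holds 3 vertices, so the decomposition has width 2, which upper-bounds the treewidth. For the lower bound, G contains the cycle d–e–h–g–c–b–f–a–d, so G is not a forest; only forests have treewidth ≤ 1, hence tw(G) ≥ 2. Combining the bounds, tw(G) = 2.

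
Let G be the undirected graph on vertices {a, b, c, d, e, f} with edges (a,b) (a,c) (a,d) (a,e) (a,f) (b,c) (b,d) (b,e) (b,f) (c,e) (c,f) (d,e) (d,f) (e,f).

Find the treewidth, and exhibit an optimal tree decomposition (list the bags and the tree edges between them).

Every bag has size at most 5, so the width is 5 − 1 = 4 and tw(G) ≤ 4. On the other hand G contains the 5-clique {a, b, d, e, f}. A clique must lie in a single bag of any decomposition, so no decomposition can have width below 4. Combining the bounds, tw(G) = 4.

Treewidth 4.
One optimal decomposition is:
Bags: B1 = {a, b, c, e, f}  B2 = {a, b, d, e, f}
Tree: B1–B2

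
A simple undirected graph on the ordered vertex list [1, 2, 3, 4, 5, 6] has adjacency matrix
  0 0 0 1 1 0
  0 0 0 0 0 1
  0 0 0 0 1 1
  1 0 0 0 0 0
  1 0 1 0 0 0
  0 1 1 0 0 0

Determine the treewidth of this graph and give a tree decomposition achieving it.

Treewidth 1.
Bags: B1 = {1, 5}  B2 = {1, 4}  B3 = {3, 5}  B4 = {3, 6}  B5 = {2, 6}
Tree: B1–B2, B1–B3, B3–B4, B4–B5

Each bag holds 2 vertices, so the decomposition has width 1, which upper-bounds the treewidth. Any graph with an edge has treewidth ≥ 1, and G has the edge 5–1. Therefore the treewidth is 1.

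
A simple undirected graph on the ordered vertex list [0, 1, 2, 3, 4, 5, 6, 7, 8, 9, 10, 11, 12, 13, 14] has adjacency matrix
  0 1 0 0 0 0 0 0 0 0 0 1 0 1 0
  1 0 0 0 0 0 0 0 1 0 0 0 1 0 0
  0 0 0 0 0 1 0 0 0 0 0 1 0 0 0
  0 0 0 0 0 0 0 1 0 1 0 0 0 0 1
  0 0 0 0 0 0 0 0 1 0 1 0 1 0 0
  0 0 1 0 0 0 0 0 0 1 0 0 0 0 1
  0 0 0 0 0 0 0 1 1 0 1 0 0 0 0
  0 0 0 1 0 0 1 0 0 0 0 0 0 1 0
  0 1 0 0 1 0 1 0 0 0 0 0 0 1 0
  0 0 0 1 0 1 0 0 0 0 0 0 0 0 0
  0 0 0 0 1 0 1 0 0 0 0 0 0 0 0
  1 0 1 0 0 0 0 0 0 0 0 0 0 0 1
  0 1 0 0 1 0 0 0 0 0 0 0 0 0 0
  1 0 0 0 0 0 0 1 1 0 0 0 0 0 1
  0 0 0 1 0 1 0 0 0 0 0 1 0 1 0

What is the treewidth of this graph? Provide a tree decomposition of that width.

Treewidth 3.
One such decomposition:
Bags: B1 = {4, 6, 10, 12}  B2 = {4, 6, 8, 12}  B3 = {1, 6, 8, 12}  B4 = {1, 6, 7, 8}  B5 = {1, 7, 8, 13}  B6 = {0, 1, 7, 13}  B7 = {0, 3, 7, 13}  B8 = {0, 3, 13, 14}  B9 = {0, 3, 11, 14}  B10 = {3, 9, 11, 14}  B11 = {5, 9, 11, 14}  B12 = {2, 5, 9, 11}
Tree: B1–B2, B2–B3, B3–B4, B4–B5, B5–B6, B6–B7, B7–B8, B8–B9, B9–B10, B10–B11, B11–B12

Each bag holds 4 vertices, so the decomposition has width 3, which upper-bounds the treewidth. For the lower bound: the 4 vertex sets {4,10,12}, {6}, {8}, {0,1,7,13} are disjoint, each induces a connected subgraph, and every pair is joined by at least one edge of G. Contracting each set to a single vertex therefore yields K_{4} as a minor, and since treewidth is minor-monotone, tw(G) ≥ tw(K_{4}) = 3. Therefore the treewidth is 3.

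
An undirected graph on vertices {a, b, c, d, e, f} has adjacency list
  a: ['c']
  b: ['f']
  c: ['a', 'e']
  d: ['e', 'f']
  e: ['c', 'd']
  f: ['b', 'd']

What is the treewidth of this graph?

1

A width-1 tree decomposition is:
Bags: B1 = {a, c}  B2 = {c, e}  B3 = {d, e}  B4 = {d, f}  B5 = {b, f}
Tree: B1–B2, B2–B3, B3–B4, B4–B5
Each bag holds 2 vertices, so the decomposition has width 1, which upper-bounds the treewidth. Since G has at least one edge (e.g. a–c), it is not an edgeless graph, so tw(G) ≥ 1. Therefore the treewidth is 1.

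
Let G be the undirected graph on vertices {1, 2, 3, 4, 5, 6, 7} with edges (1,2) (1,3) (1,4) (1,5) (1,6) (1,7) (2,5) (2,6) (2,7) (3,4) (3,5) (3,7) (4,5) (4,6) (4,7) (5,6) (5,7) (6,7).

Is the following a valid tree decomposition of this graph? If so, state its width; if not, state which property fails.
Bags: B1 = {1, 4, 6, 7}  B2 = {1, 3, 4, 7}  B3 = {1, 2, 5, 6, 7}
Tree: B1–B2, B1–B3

No — edge (5,4) lies in no bag.

A tree decomposition must satisfy three properties: every vertex lies in some bag; for every edge, both endpoints lie together in some bag; and for every vertex, the bags containing it form a connected subtree. Here edge (5,4) lies in no bag, so the decomposition is invalid.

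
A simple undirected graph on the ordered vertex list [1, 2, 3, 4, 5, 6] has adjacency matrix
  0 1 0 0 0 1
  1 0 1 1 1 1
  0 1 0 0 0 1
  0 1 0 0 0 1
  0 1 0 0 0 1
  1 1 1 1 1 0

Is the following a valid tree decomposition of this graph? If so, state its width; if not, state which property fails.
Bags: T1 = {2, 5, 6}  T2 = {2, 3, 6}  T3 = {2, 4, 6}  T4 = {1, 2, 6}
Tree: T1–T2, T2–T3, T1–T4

Checking the three conditions: (i) the bags cover all of {1, 2, 3, 4, 5, 6}; (ii) for each edge, some bag contains both endpoints; (iii) the bags containing any fixed vertex form a subtree. All hold, so the decomposition is valid with width 3 − 1 = 2.

Yes; width 2.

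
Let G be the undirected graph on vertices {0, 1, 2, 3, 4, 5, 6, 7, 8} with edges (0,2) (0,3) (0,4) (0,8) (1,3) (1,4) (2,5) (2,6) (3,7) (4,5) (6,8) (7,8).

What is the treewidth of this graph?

A width-3 tree decomposition is:
Bags: B1 = {3, 6, 7, 8}  B2 = {0, 3, 6, 8}  B3 = {0, 2, 3, 6}  B4 = {0, 1, 2, 3}  B5 = {0, 1, 2, 4}  B6 = {1, 2, 4, 5}
Tree: B1–B2, B2–B3, B3–B4, B4–B5, B5–B6
Each bag holds 4 vertices, so the decomposition has width 3, which upper-bounds the treewidth. For the lower bound: the 4 vertex sets {6,7,8}, {3}, {0}, {1,2,4,5} are disjoint, each induces a connected subgraph, and every pair is joined by at least one edge of G. Contracting each set to a single vertex therefore yields K_{4} as a minor, and since treewidth is minor-monotone, tw(G) ≥ tw(K_{4}) = 3. Hence tw(G) = 3 exactly.

3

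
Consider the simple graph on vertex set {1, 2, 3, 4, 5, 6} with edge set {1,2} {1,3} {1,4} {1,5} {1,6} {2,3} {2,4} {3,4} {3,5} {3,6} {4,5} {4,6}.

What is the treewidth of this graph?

3

A width-3 tree decomposition is:
Bags: B1 = {1, 2, 3, 4}  B2 = {1, 3, 4, 6}  B3 = {1, 3, 4, 5}
Tree: B1–B2, B1–B3
The largest bag has 4 vertices, giving width 3; this decomposition certifies tw(G) ≤ 3. On the other hand G contains the 4-clique {1, 2, 3, 4}. A clique must lie in a single bag of any decomposition, so no decomposition can have width below 3. Hence tw(G) = 3 exactly.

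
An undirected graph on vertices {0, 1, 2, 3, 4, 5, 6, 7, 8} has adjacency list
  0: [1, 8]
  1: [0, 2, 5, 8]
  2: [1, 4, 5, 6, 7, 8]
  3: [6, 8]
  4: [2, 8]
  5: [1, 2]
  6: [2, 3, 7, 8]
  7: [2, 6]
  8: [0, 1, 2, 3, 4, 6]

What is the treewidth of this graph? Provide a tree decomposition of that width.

Treewidth 2.
One optimal decomposition is:
Bags: B1 = {3, 6, 8}  B2 = {2, 6, 8}  B3 = {1, 2, 8}  B4 = {2, 4, 8}  B5 = {0, 1, 8}  B6 = {2, 6, 7}  B7 = {1, 2, 5}
Tree: B1–B2, B2–B3, B3–B4, B3–B5, B2–B6, B3–B7

Every bag has size at most 3, so the width is 3 − 1 = 2 and tw(G) ≤ 2. Conversely, {0, 1, 8} is a clique of size 3, and the vertices of any clique must share a bag in every tree decomposition; so some bag has ≥ 3 vertices and tw(G) ≥ 2. Hence tw(G) = 2 exactly.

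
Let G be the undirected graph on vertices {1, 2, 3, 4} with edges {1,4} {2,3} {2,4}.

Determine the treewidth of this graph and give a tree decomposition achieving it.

The largest bag has 2 vertices, giving width 1; this decomposition certifies tw(G) ≤ 1. Since G has at least one edge (e.g. 1–4), it is not an edgeless graph, so tw(G) ≥ 1. The upper and lower bounds meet at 1, so that is the treewidth.

Treewidth 1.
One optimal decomposition is:
Bags: B1 = {1, 4}  B2 = {2, 4}  B3 = {2, 3}
Tree: B1–B2, B2–B3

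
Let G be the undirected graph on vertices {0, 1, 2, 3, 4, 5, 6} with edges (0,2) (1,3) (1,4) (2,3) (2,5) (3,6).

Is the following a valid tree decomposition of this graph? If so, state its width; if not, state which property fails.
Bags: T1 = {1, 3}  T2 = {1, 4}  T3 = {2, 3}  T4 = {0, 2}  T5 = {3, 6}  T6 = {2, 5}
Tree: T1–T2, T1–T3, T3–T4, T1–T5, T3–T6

Yes; width 1.

Every vertex of G appears in some bag (union = {0, 1, 2, 3, 4, 5, 6}); every edge is covered by a bag; and for each vertex v the set of bags containing v is connected in the bag tree. The decomposition is therefore valid. The largest bag has 2 vertices, so the width is 1.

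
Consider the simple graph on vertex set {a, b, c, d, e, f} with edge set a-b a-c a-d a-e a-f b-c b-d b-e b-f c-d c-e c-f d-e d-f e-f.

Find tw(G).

5

A width-5 tree decomposition is:
Bags: B1 = {a, b, c, d, e, f}
Tree: (single bag)
With just one bag of size 6, the width is 6 − 1 = 5, so tw(G) ≤ 5. On the other hand G contains the 6-clique {a, b, c, d, e, f}. A clique must lie in a single bag of any decomposition, so no decomposition can have width below 5. Combining the bounds, tw(G) = 5.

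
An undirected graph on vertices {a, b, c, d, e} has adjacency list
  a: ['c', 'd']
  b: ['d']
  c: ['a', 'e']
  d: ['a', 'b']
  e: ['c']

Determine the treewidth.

A width-1 tree decomposition is:
Bags: B1 = {c, e}  B2 = {a, c}  B3 = {a, d}  B4 = {b, d}
Tree: B1–B2, B2–B3, B3–B4
Each bag holds 2 vertices, so the decomposition has width 1, which upper-bounds the treewidth. Since G has at least one edge (e.g. e–c), it is not an edgeless graph, so tw(G) ≥ 1. Therefore the treewidth is 1.

1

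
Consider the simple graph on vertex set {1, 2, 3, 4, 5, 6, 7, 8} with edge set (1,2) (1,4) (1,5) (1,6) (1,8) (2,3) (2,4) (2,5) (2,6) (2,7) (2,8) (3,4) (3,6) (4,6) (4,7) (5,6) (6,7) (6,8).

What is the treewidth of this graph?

A width-3 tree decomposition is:
Bags: B1 = {2, 4, 6, 7}  B2 = {2, 3, 4, 6}  B3 = {1, 2, 4, 6}  B4 = {1, 2, 6, 8}  B5 = {1, 2, 5, 6}
Tree: B1–B2, B2–B3, B3–B4, B4–B5
The largest bag has 4 vertices, giving width 3; this decomposition certifies tw(G) ≤ 3. On the other hand G contains the 4-clique {1, 2, 6, 8}. A clique must lie in a single bag of any decomposition, so no decomposition can have width below 3. The upper and lower bounds meet at 3, so that is the treewidth.

3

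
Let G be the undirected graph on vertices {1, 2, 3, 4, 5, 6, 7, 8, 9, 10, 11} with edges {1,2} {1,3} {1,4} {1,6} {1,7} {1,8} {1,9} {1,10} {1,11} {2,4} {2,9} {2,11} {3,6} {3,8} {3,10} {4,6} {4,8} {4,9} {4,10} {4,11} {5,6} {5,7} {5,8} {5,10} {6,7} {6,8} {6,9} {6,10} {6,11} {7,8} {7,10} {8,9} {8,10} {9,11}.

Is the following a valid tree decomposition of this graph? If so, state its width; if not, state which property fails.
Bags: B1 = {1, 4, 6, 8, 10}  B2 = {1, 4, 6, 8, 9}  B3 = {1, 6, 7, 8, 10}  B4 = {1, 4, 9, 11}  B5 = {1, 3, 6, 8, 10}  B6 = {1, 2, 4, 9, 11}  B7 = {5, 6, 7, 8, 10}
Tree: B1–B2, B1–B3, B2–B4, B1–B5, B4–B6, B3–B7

No — edge (6,11) lies in no bag.

A tree decomposition must satisfy three properties: every vertex lies in some bag; for every edge, both endpoints lie together in some bag; and for every vertex, the bags containing it form a connected subtree. Here edge (6,11) lies in no bag, so the decomposition is invalid.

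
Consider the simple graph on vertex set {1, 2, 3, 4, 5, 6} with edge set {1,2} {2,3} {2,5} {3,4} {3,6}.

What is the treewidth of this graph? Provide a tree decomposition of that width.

Treewidth 1.
One optimal decomposition is:
Bags: B1 = {2, 3}  B2 = {2, 5}  B3 = {3, 6}  B4 = {3, 4}  B5 = {1, 2}
Tree: B1–B2, B1–B3, B3–B4, B1–B5

Every bag has size at most 2, so the width is 2 − 1 = 1 and tw(G) ≤ 1. Any graph with an edge has treewidth ≥ 1, and G has the edge 3–2. Therefore the treewidth is 1.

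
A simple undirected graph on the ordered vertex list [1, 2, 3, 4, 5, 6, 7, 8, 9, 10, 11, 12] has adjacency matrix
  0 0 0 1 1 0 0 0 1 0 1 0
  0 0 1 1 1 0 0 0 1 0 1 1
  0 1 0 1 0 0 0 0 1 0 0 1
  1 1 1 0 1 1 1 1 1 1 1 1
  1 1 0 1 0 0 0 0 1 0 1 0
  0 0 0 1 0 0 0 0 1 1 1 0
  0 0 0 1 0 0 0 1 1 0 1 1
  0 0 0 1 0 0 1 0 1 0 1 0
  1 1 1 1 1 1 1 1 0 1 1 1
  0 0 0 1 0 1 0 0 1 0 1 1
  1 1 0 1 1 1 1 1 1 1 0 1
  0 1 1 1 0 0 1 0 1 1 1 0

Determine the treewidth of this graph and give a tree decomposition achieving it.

Treewidth 4.
Bags: B1 = {2, 3, 4, 9, 12}  B2 = {2, 4, 9, 11, 12}  B3 = {2, 4, 5, 9, 11}  B4 = {1, 4, 5, 9, 11}  B5 = {4, 7, 9, 11, 12}  B6 = {4, 7, 8, 9, 11}  B7 = {4, 9, 10, 11, 12}  B8 = {4, 6, 9, 10, 11}
Tree: B1–B2, B2–B3, B3–B4, B2–B5, B5–B6, B2–B7, B7–B8

The largest bag has 5 vertices, giving width 4; this decomposition certifies tw(G) ≤ 4. On the other hand G contains the 5-clique {1, 4, 5, 9, 11}. A clique must lie in a single bag of any decomposition, so no decomposition can have width below 4. Combining the bounds, tw(G) = 4.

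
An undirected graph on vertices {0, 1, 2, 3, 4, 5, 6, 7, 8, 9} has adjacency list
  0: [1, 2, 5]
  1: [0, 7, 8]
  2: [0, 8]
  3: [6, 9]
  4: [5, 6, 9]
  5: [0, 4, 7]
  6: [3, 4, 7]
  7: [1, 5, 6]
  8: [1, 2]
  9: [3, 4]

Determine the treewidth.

A width-2 tree decomposition is:
Bags: B1 = {3, 4, 9}  B2 = {3, 4, 6}  B3 = {4, 5, 6}  B4 = {5, 6, 7}  B5 = {0, 5, 7}  B6 = {0, 1, 7}  B7 = {0, 1, 2}  B8 = {1, 2, 8}
Tree: B1–B2, B2–B3, B3–B4, B4–B5, B5–B6, B6–B7, B7–B8
Each bag holds 3 vertices, so the decomposition has width 2, which upper-bounds the treewidth. Since 9–3–6–4–9 is a cycle in G, G is not acyclic. Forests are exactly the graphs of treewidth ≤ 1, so tw(G) ≥ 2. Therefore the treewidth is 2.

2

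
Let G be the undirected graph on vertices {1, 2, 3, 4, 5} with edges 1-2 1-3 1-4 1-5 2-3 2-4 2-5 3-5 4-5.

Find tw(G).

3

A width-3 tree decomposition is:
Bags: B1 = {1, 2, 4, 5}  B2 = {1, 2, 3, 5}
Tree: B1–B2
Each bag holds 4 vertices, so the decomposition has width 3, which upper-bounds the treewidth. For the lower bound, the 4 vertices {1, 2, 3, 5} are pairwise adjacent, and any tree decomposition puts a clique entirely inside one bag — forcing width ≥ 3. Hence tw(G) = 3 exactly.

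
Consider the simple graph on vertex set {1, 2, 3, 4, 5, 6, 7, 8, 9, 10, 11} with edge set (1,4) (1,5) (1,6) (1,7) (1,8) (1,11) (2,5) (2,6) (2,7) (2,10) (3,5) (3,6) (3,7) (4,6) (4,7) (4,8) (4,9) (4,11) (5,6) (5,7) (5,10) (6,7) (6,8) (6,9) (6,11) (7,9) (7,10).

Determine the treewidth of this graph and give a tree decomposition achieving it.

Every bag has size at most 4, so the width is 4 − 1 = 3 and tw(G) ≤ 3. For the lower bound, the 4 vertices {2, 5, 7, 10} are pairwise adjacent, and any tree decomposition puts a clique entirely inside one bag — forcing width ≥ 3. The upper and lower bounds meet at 3, so that is the treewidth.

Treewidth 3.
Bags: B1 = {1, 4, 6, 7}  B2 = {4, 6, 7, 9}  B3 = {1, 4, 6, 11}  B4 = {1, 4, 6, 8}  B5 = {1, 5, 6, 7}  B6 = {2, 5, 6, 7}  B7 = {3, 5, 6, 7}  B8 = {2, 5, 7, 10}
Tree: B1–B2, B1–B3, B1–B4, B1–B5, B5–B6, B6–B7, B6–B8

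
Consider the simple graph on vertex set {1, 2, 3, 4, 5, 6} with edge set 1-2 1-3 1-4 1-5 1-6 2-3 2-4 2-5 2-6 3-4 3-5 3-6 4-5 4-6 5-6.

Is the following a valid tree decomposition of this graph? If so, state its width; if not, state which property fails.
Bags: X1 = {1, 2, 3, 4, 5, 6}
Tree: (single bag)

Yes; width 5.

Every vertex of G appears in some bag (union = {1, 2, 3, 4, 5, 6}); every edge is covered by a bag; and for each vertex v the set of bags containing v is connected in the bag tree. The decomposition is therefore valid. The largest bag has 6 vertices, so the width is 5.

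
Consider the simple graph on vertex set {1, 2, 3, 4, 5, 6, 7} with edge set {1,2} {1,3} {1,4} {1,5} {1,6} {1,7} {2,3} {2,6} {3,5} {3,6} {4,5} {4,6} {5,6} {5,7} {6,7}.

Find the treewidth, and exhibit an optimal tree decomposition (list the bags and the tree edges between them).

Treewidth 3.
One optimal decomposition is:
Bags: B1 = {1, 3, 5, 6}  B2 = {1, 5, 6, 7}  B3 = {1, 2, 3, 6}  B4 = {1, 4, 5, 6}
Tree: B1–B2, B1–B3, B1–B4

Every bag has size at most 4, so the width is 4 − 1 = 3 and tw(G) ≤ 3. For the lower bound, the 4 vertices {1, 2, 3, 6} are pairwise adjacent, and any tree decomposition puts a clique entirely inside one bag — forcing width ≥ 3. Hence tw(G) = 3 exactly.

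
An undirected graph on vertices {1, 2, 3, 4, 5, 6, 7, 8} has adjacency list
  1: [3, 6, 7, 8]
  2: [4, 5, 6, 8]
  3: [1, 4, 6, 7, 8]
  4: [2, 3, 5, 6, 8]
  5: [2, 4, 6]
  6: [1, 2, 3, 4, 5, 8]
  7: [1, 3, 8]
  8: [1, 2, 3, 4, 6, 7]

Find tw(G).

A width-3 tree decomposition is:
Bags: B1 = {2, 4, 6, 8}  B2 = {3, 4, 6, 8}  B3 = {1, 3, 6, 8}  B4 = {2, 4, 5, 6}  B5 = {1, 3, 7, 8}
Tree: B1–B2, B2–B3, B1–B4, B3–B5
The largest bag has 4 vertices, giving width 3; this decomposition certifies tw(G) ≤ 3. On the other hand G contains the 4-clique {1, 3, 6, 8}. A clique must lie in a single bag of any decomposition, so no decomposition can have width below 3. Combining the bounds, tw(G) = 3.

3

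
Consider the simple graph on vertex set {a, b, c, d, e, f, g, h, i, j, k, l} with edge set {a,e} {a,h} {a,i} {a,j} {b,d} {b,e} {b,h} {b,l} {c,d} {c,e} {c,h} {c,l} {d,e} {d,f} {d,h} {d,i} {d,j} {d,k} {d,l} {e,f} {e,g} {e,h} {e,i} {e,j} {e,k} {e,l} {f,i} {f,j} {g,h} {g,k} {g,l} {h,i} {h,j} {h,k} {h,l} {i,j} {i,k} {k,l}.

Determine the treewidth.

4

A width-4 tree decomposition is:
Bags: B1 = {b, d, e, h, l}  B2 = {d, e, h, k, l}  B3 = {e, g, h, k, l}  B4 = {c, d, e, h, l}  B5 = {d, e, h, i, k}  B6 = {d, e, h, i, j}  B7 = {d, e, f, i, j}  B8 = {a, e, h, i, j}
Tree: B1–B2, B2–B3, B2–B4, B2–B5, B5–B6, B6–B7, B6–B8
Every bag has size at most 5, so the width is 5 − 1 = 4 and tw(G) ≤ 4. Conversely, {d, e, h, i, j} is a clique of size 5, and the vertices of any clique must share a bag in every tree decomposition; so some bag has ≥ 5 vertices and tw(G) ≥ 4. Hence tw(G) = 4 exactly.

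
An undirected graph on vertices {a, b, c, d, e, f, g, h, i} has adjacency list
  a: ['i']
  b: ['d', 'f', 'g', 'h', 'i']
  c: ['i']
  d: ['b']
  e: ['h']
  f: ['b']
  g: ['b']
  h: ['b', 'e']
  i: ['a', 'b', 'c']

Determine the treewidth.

1

A width-1 tree decomposition is:
Bags: B1 = {b, i}  B2 = {b, f}  B3 = {b, h}  B4 = {e, h}  B5 = {a, i}  B6 = {b, g}  B7 = {c, i}  B8 = {b, d}
Tree: B1–B2, B2–B3, B3–B4, B1–B5, B1–B6, B5–B7, B6–B8
The largest bag has 2 vertices, giving width 1; this decomposition certifies tw(G) ≤ 1. G has an edge, so its treewidth is at least 1. Therefore the treewidth is 1.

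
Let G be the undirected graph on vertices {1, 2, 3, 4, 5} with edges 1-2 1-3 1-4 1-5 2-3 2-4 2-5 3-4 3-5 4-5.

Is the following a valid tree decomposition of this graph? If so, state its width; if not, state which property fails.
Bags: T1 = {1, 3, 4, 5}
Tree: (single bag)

A tree decomposition must satisfy three properties: every vertex lies in some bag; for every edge, both endpoints lie together in some bag; and for every vertex, the bags containing it form a connected subtree. Here vertex 2 appears in no bag, so the decomposition is invalid.

No — vertex 2 appears in no bag.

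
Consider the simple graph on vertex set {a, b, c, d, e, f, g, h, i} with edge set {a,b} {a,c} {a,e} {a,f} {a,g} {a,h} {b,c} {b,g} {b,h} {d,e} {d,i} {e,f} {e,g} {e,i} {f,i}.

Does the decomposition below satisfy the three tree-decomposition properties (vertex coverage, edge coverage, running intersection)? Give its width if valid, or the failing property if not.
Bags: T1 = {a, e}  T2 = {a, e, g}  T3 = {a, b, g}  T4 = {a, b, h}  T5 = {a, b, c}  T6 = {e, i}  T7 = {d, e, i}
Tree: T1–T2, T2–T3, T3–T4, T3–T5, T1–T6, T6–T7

A tree decomposition must satisfy three properties: every vertex lies in some bag; for every edge, both endpoints lie together in some bag; and for every vertex, the bags containing it form a connected subtree. Here vertex f appears in no bag, so the decomposition is invalid.

No — vertex f appears in no bag.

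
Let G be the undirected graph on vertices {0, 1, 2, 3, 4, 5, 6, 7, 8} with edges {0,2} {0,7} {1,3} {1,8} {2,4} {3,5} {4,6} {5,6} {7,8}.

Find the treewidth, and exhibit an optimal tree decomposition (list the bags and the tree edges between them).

Treewidth 2.
One such decomposition:
Bags: B1 = {0, 2, 4}  B2 = {0, 4, 6}  B3 = {0, 5, 6}  B4 = {0, 3, 5}  B5 = {0, 1, 3}  B6 = {0, 1, 8}  B7 = {0, 7, 8}
Tree: B1–B2, B2–B3, B3–B4, B4–B5, B5–B6, B6–B7

The largest bag has 3 vertices, giving width 2; this decomposition certifies tw(G) ≤ 2. The edges 0–2–4–6–5–3–1–8–7–0 form a cycle, so G is not a tree and its treewidth is at least 2. The upper and lower bounds meet at 2, so that is the treewidth.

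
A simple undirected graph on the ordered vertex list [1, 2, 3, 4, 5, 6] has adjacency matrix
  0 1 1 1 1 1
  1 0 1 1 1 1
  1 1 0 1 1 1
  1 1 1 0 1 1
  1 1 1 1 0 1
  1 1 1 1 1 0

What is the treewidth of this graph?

A width-5 tree decomposition is:
Bags: B1 = {1, 2, 3, 4, 5, 6}
Tree: (single bag)
With just one bag of size 6, the width is 6 − 1 = 5, so tw(G) ≤ 5. Conversely, {1, 2, 3, 4, 5, 6} is a clique of size 6, and the vertices of any clique must share a bag in every tree decomposition; so some bag has ≥ 6 vertices and tw(G) ≥ 5. Therefore the treewidth is 5.

5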